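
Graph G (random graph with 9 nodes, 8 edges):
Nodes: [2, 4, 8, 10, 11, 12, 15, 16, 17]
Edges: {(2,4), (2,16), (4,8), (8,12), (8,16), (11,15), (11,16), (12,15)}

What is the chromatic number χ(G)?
Clique number ω(G) = 2 (lower bound: χ ≥ ω).
Odd cycle [15, 12, 8, 16, 11] needs 3 colors (χ ≥ 3).
The coloring below uses 3 colors, so χ(G) = 3.
A valid 3-coloring: color 1: [4, 10, 12, 16, 17]; color 2: [2, 8, 15]; color 3: [11].

χ(G) = 3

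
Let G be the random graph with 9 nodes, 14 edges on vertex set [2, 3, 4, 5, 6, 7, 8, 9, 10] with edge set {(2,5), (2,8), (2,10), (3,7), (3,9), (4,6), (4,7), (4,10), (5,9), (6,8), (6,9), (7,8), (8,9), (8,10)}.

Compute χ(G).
χ(G) = 3

Clique number ω(G) = 3 (lower bound: χ ≥ ω).
The clique on [6, 8, 9] has size 3, forcing χ ≥ 3, and the coloring below uses 3 colors, so χ(G) = 3.
A valid 3-coloring: color 1: [3, 4, 5, 8]; color 2: [7, 9, 10]; color 3: [2, 6].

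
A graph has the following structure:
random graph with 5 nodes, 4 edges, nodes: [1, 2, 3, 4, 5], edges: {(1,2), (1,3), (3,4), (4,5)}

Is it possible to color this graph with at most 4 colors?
Yes, G is 4-colorable

A valid 4-coloring: color 1: [2, 3, 5]; color 2: [1, 4].
(χ(G) = 2 ≤ 4.)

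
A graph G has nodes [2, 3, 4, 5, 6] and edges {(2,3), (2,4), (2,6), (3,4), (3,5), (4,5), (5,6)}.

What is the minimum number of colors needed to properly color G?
Clique number ω(G) = 3 (lower bound: χ ≥ ω).
The clique on [2, 3, 4] has size 3, forcing χ ≥ 3, and the coloring below uses 3 colors, so χ(G) = 3.
A valid 3-coloring: color 1: [2, 5]; color 2: [4, 6]; color 3: [3].

χ(G) = 3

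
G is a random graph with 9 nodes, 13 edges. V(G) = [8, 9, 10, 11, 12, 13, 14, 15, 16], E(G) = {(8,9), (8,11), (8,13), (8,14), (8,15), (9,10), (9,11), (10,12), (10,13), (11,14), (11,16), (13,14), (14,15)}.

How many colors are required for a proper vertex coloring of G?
Clique number ω(G) = 3 (lower bound: χ ≥ ω).
The clique on [8, 9, 11] has size 3, forcing χ ≥ 3, and the coloring below uses 3 colors, so χ(G) = 3.
A valid 3-coloring: color 1: [8, 10, 16]; color 2: [11, 12, 13, 15]; color 3: [9, 14].

χ(G) = 3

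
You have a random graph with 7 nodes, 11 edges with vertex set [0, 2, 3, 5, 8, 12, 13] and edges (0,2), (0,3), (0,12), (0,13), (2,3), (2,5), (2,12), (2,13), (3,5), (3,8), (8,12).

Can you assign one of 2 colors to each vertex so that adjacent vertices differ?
No, G is not 2-colorable

The clique on vertices [0, 2, 3] has size 3 > 2, so it alone needs 3 colors.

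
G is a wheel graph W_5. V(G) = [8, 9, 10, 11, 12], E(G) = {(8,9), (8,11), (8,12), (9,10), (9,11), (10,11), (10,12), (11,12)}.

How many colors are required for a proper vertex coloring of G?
Clique number ω(G) = 3 (lower bound: χ ≥ ω).
The clique on [8, 9, 11] has size 3, forcing χ ≥ 3, and the coloring below uses 3 colors, so χ(G) = 3.
A valid 3-coloring: color 1: [11]; color 2: [8, 10]; color 3: [9, 12].

χ(G) = 3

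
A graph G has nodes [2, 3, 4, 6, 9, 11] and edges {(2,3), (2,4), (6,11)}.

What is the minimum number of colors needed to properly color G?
χ(G) = 2

Clique number ω(G) = 2 (lower bound: χ ≥ ω).
The graph is bipartite (no odd cycle), so 2 colors suffice: χ(G) = 2.
A valid 2-coloring: color 1: [2, 6, 9]; color 2: [3, 4, 11].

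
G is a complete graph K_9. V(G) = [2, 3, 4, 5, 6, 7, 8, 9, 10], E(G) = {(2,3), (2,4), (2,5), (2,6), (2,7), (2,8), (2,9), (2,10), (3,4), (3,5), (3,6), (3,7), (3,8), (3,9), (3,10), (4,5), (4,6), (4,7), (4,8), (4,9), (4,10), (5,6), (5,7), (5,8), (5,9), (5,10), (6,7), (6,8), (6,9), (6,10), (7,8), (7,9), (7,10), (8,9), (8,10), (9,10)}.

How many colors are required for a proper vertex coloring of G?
χ(G) = 9

Clique number ω(G) = 9 (lower bound: χ ≥ ω).
The clique on [2, 3, 4, 5, 6, 7, 8, 9, 10] has size 9, forcing χ ≥ 9, and the coloring below uses 9 colors, so χ(G) = 9.
A valid 9-coloring: color 1: [3]; color 2: [7]; color 3: [9]; color 4: [8]; color 5: [5]; color 6: [6]; color 7: [2]; color 8: [4]; color 9: [10].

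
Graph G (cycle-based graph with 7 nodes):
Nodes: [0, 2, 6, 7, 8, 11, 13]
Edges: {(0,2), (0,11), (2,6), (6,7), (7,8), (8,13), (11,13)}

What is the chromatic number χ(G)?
χ(G) = 3

Clique number ω(G) = 2 (lower bound: χ ≥ ω).
Odd cycle [2, 0, 11, 13, 8, 7, 6] needs 3 colors (χ ≥ 3).
The coloring below uses 3 colors, so χ(G) = 3.
A valid 3-coloring: color 1: [2, 7, 11]; color 2: [0, 6, 13]; color 3: [8].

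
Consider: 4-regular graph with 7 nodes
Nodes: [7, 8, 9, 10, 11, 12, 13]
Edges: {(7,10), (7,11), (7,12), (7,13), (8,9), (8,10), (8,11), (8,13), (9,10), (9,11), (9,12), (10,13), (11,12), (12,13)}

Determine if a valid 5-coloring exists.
Yes, G is 5-colorable

A valid 5-coloring: color 1: [9, 13]; color 2: [7, 8]; color 3: [10, 12]; color 4: [11].
(χ(G) = 4 ≤ 5.)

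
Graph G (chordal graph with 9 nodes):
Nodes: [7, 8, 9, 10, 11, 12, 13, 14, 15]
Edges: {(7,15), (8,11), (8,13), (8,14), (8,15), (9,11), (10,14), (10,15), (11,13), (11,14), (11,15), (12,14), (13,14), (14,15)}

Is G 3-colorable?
No, G is not 3-colorable

The clique on vertices [8, 11, 13, 14] has size 4 > 3, so it alone needs 4 colors.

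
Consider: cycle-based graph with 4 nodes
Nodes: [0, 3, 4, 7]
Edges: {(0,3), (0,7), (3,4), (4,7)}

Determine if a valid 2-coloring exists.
A valid 2-coloring: color 1: [3, 7]; color 2: [0, 4].
(χ(G) = 2 ≤ 2.)

Yes, G is 2-colorable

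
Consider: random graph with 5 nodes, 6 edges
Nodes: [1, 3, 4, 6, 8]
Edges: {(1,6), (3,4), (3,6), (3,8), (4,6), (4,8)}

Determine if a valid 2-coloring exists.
No, G is not 2-colorable

The clique on vertices [3, 4, 8] has size 3 > 2, so it alone needs 3 colors.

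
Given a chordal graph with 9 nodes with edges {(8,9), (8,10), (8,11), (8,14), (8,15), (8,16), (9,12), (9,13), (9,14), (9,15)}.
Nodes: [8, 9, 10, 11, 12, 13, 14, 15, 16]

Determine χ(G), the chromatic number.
χ(G) = 3

Clique number ω(G) = 3 (lower bound: χ ≥ ω).
The clique on [8, 9, 14] has size 3, forcing χ ≥ 3, and the coloring below uses 3 colors, so χ(G) = 3.
A valid 3-coloring: color 1: [8, 12, 13]; color 2: [9, 10, 11, 16]; color 3: [14, 15].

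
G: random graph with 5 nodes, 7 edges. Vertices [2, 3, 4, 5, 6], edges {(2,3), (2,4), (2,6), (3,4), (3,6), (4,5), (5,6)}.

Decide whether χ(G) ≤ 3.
A valid 3-coloring: color 1: [2, 5]; color 2: [3]; color 3: [4, 6].
(χ(G) = 3 ≤ 3.)

Yes, G is 3-colorable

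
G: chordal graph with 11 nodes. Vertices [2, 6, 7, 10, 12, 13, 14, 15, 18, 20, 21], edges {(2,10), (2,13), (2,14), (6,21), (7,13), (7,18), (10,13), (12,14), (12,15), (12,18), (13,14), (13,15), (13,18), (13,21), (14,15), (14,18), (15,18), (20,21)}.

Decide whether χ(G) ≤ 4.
Yes, G is 4-colorable

A valid 4-coloring: color 1: [6, 12, 13, 20]; color 2: [2, 18, 21]; color 3: [7, 10, 14]; color 4: [15].
(χ(G) = 4 ≤ 4.)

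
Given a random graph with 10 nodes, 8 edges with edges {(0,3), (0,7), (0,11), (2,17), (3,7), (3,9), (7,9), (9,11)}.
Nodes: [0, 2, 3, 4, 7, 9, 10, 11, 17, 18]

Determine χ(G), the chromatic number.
Clique number ω(G) = 3 (lower bound: χ ≥ ω).
The clique on [0, 3, 7] has size 3, forcing χ ≥ 3, and the coloring below uses 3 colors, so χ(G) = 3.
A valid 3-coloring: color 1: [2, 4, 7, 10, 11, 18]; color 2: [0, 9, 17]; color 3: [3].

χ(G) = 3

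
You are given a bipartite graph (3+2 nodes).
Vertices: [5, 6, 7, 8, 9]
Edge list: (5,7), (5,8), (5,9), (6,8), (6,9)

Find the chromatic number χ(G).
χ(G) = 2

Clique number ω(G) = 2 (lower bound: χ ≥ ω).
The graph is bipartite (no odd cycle), so 2 colors suffice: χ(G) = 2.
A valid 2-coloring: color 1: [5, 6]; color 2: [7, 8, 9].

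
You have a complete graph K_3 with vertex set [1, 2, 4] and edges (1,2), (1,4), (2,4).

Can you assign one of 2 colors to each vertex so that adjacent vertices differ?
The clique on vertices [1, 2, 4] has size 3 > 2, so it alone needs 3 colors.

No, G is not 2-colorable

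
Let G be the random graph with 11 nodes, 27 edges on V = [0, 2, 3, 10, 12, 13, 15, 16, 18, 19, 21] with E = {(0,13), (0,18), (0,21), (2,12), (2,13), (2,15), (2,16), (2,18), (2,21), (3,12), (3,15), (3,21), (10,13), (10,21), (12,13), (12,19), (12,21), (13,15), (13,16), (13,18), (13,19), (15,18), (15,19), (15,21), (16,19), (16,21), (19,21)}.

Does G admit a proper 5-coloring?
Yes, G is 5-colorable

A valid 5-coloring: color 1: [13, 21]; color 2: [0, 10, 12, 15, 16]; color 3: [2, 3, 19]; color 4: [18].
(χ(G) = 4 ≤ 5.)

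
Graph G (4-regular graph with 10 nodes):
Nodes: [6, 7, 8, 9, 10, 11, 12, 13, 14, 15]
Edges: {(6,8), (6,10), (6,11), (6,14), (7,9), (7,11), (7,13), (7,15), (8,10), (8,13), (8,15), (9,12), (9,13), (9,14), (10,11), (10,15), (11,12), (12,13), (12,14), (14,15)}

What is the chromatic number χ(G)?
Clique number ω(G) = 3 (lower bound: χ ≥ ω).
Suppose a proper 3-coloring c exists. The clique [6, 8, 10] takes 3 distinct colors; by symmetry let c(6) = 1, c(8) = 2, c(10) = 3.
- Vertex 11: neighbors [6, 10] already have colors [1, 3] ⇒ c(11) = 2.
- Vertex 15: neighbors [8, 10] already have colors [2, 3] ⇒ c(15) = 1.
- Vertex 7: neighbors [15, 11] already have colors [1, 2] ⇒ c(7) = 3.
- Vertex 13: neighbors [8, 7] already have colors [2, 3] ⇒ c(13) = 1.
- Vertex 9: neighbors [13, 7] already have colors [1, 3] ⇒ c(9) = 2.
- Vertex 12: neighbors [13, 9] already have colors [1, 2] ⇒ c(12) = 3.
- Vertex 14: neighbors [6, 9, 12] already have colors [1, 2, 3] — all 3 colors blocked. Contradiction.
The forced assignments end in a contradiction, so G has no proper 3-coloring (χ ≥ 4).
The coloring below uses 4 colors, so χ(G) = 4.
A valid 4-coloring: color 1: [7, 10, 12]; color 2: [6, 13, 15]; color 3: [8, 9, 11]; color 4: [14].

χ(G) = 4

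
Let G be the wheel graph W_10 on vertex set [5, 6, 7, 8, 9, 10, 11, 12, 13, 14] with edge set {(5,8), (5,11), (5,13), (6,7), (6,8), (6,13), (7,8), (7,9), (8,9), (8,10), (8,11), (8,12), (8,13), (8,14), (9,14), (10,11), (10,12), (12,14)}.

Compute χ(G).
χ(G) = 4

Clique number ω(G) = 3 (lower bound: χ ≥ ω).
Odd cycle [7, 6, 13, 5, 11, 10, 12, 14, 9] needs 3 colors (χ ≥ 3).
Vertex 8 is adjacent to every vertex of [5, 6, 7, 9, 10, 11, 12, 13, 14], which already need 3 colors among themselves, so 8 needs a new color (χ ≥ 4).
The coloring below uses 4 colors, so χ(G) = 4.
A valid 4-coloring: color 1: [8]; color 2: [7, 11, 13, 14]; color 3: [5, 6, 9, 10]; color 4: [12].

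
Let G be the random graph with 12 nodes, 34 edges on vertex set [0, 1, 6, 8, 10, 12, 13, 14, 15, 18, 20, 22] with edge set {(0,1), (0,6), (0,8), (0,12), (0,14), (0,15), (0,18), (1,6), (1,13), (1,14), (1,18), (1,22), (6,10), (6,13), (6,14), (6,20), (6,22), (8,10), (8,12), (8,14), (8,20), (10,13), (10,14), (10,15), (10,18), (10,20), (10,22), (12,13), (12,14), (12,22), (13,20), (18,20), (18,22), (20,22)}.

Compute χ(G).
χ(G) = 4

Clique number ω(G) = 4 (lower bound: χ ≥ ω).
The clique on [0, 8, 12, 14] has size 4, forcing χ ≥ 4, and the coloring below uses 4 colors, so χ(G) = 4.
A valid 4-coloring: color 1: [0, 10]; color 2: [6, 8, 15, 18]; color 3: [13, 14, 22]; color 4: [1, 12, 20].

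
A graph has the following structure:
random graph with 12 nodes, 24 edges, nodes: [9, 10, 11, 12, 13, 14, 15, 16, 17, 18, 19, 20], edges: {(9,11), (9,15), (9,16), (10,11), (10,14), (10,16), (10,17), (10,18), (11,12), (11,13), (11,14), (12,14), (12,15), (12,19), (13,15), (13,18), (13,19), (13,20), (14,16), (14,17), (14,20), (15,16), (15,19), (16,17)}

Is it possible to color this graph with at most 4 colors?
A valid 4-coloring: color 1: [14, 15, 18]; color 2: [11, 16, 19, 20]; color 3: [9, 10, 12, 13]; color 4: [17].
(χ(G) = 4 ≤ 4.)

Yes, G is 4-colorable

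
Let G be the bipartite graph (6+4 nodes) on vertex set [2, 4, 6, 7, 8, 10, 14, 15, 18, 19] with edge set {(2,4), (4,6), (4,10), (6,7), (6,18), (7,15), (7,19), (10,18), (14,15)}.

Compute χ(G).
Clique number ω(G) = 2 (lower bound: χ ≥ ω).
The graph is bipartite (no odd cycle), so 2 colors suffice: χ(G) = 2.
A valid 2-coloring: color 1: [2, 6, 8, 10, 15, 19]; color 2: [4, 7, 14, 18].

χ(G) = 2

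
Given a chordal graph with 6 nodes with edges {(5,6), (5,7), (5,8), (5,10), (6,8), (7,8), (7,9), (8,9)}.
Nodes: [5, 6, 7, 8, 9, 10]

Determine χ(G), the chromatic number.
χ(G) = 3

Clique number ω(G) = 3 (lower bound: χ ≥ ω).
The clique on [7, 8, 9] has size 3, forcing χ ≥ 3, and the coloring below uses 3 colors, so χ(G) = 3.
A valid 3-coloring: color 1: [8, 10]; color 2: [5, 9]; color 3: [6, 7].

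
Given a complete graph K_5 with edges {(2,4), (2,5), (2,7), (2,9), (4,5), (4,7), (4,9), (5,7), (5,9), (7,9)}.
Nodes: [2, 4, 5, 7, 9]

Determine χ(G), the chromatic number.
χ(G) = 5

Clique number ω(G) = 5 (lower bound: χ ≥ ω).
The clique on [2, 4, 5, 7, 9] has size 5, forcing χ ≥ 5, and the coloring below uses 5 colors, so χ(G) = 5.
A valid 5-coloring: color 1: [4]; color 2: [9]; color 3: [5]; color 4: [7]; color 5: [2].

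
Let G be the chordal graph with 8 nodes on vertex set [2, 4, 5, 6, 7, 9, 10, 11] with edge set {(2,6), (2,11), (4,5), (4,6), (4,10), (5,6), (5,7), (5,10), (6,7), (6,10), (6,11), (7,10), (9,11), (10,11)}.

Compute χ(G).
χ(G) = 4

Clique number ω(G) = 4 (lower bound: χ ≥ ω).
The clique on [4, 5, 6, 10] has size 4, forcing χ ≥ 4, and the coloring below uses 4 colors, so χ(G) = 4.
A valid 4-coloring: color 1: [6, 9]; color 2: [2, 10]; color 3: [5, 11]; color 4: [4, 7].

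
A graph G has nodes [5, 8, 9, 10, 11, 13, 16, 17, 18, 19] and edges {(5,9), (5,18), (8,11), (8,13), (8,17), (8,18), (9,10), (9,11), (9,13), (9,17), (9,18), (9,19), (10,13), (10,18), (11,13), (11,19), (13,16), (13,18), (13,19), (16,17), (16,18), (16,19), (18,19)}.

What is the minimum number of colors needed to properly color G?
Clique number ω(G) = 4 (lower bound: χ ≥ ω).
The clique on [9, 10, 13, 18] has size 4, forcing χ ≥ 4, and the coloring below uses 4 colors, so χ(G) = 4.
A valid 4-coloring: color 1: [11, 17, 18]; color 2: [5, 13]; color 3: [8, 9, 16]; color 4: [10, 19].

χ(G) = 4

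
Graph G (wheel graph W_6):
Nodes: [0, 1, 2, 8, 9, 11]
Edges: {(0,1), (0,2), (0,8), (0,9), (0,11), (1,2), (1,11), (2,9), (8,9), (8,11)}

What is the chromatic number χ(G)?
Clique number ω(G) = 3 (lower bound: χ ≥ ω).
Odd cycle [1, 11, 8, 9, 2] needs 3 colors (χ ≥ 3).
Vertex 0 is adjacent to every vertex of [1, 2, 8, 9, 11], which already need 3 colors among themselves, so 0 needs a new color (χ ≥ 4).
The coloring below uses 4 colors, so χ(G) = 4.
A valid 4-coloring: color 1: [0]; color 2: [1, 9]; color 3: [2, 11]; color 4: [8].

χ(G) = 4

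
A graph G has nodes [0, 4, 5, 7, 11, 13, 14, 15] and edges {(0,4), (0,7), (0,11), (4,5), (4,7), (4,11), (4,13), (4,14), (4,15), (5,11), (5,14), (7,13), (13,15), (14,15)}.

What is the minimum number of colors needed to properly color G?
χ(G) = 4

Clique number ω(G) = 3 (lower bound: χ ≥ ω).
Odd cycle [7, 13, 15, 14, 5, 11, 0] needs 3 colors (χ ≥ 3).
Vertex 4 is adjacent to every vertex of [0, 5, 7, 11, 13, 14, 15], which already need 3 colors among themselves, so 4 needs a new color (χ ≥ 4).
The coloring below uses 4 colors, so χ(G) = 4.
A valid 4-coloring: color 1: [4]; color 2: [7, 11, 15]; color 3: [0, 13, 14]; color 4: [5].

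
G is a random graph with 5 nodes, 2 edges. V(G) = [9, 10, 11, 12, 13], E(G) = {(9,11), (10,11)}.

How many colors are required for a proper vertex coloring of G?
Clique number ω(G) = 2 (lower bound: χ ≥ ω).
The graph is bipartite (no odd cycle), so 2 colors suffice: χ(G) = 2.
A valid 2-coloring: color 1: [11, 12, 13]; color 2: [9, 10].

χ(G) = 2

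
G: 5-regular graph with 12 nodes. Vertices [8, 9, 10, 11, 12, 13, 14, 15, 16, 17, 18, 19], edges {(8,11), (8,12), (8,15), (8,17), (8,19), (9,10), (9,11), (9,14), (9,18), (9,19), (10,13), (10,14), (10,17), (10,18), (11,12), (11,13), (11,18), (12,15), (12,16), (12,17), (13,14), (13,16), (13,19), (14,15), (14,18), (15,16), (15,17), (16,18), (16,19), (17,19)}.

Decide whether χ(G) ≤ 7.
A valid 7-coloring: color 1: [10, 11, 15, 19]; color 2: [12, 13, 18]; color 3: [8, 9, 16]; color 4: [14, 17].
(χ(G) = 4 ≤ 7.)

Yes, G is 7-colorable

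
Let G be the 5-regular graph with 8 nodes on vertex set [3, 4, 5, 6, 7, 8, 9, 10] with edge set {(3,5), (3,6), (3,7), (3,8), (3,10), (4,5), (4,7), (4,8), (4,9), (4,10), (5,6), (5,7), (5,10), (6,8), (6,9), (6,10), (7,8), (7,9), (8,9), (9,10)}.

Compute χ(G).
χ(G) = 4

Clique number ω(G) = 4 (lower bound: χ ≥ ω).
The clique on [4, 7, 8, 9] has size 4, forcing χ ≥ 4, and the coloring below uses 4 colors, so χ(G) = 4.
A valid 4-coloring: color 1: [5, 9]; color 2: [8, 10]; color 3: [3, 4]; color 4: [6, 7].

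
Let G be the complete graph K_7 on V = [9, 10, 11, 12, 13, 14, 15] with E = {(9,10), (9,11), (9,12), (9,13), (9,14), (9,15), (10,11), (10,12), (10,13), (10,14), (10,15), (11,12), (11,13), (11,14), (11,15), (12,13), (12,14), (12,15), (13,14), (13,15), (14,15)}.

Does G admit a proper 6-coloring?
The clique on vertices [9, 10, 11, 12, 13, 14, 15] has size 7 > 6, so it alone needs 7 colors.

No, G is not 6-colorable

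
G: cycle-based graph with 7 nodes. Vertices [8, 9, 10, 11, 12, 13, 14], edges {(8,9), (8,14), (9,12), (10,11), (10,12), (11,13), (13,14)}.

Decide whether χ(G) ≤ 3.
A valid 3-coloring: color 1: [8, 11, 12]; color 2: [9, 10, 13]; color 3: [14].
(χ(G) = 3 ≤ 3.)

Yes, G is 3-colorable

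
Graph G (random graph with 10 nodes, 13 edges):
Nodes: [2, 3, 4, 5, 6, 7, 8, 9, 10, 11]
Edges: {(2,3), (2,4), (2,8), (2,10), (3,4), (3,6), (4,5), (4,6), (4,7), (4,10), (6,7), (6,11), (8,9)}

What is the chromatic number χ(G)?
Clique number ω(G) = 3 (lower bound: χ ≥ ω).
The clique on [2, 4, 10] has size 3, forcing χ ≥ 3, and the coloring below uses 3 colors, so χ(G) = 3.
A valid 3-coloring: color 1: [4, 8, 11]; color 2: [2, 5, 6, 9]; color 3: [3, 7, 10].

χ(G) = 3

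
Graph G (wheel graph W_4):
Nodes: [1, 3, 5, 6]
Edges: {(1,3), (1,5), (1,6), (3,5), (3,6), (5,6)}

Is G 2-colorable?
The clique on vertices [1, 3, 5, 6] has size 4 > 2, so it alone needs 4 colors.

No, G is not 2-colorable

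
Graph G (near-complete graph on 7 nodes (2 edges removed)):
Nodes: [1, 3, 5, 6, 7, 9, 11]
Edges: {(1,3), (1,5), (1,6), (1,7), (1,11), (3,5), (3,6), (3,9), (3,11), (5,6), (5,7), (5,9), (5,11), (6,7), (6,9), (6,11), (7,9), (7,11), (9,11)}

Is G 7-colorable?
A valid 7-coloring: color 1: [5]; color 2: [11]; color 3: [6]; color 4: [3, 7]; color 5: [1, 9].
(χ(G) = 5 ≤ 7.)

Yes, G is 7-colorable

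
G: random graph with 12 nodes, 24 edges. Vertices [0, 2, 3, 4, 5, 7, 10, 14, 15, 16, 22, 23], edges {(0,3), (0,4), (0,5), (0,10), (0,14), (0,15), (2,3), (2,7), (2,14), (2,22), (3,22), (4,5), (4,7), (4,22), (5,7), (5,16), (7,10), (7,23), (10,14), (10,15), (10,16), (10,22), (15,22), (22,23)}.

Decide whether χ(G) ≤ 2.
The clique on vertices [0, 10, 14] has size 3 > 2, so it alone needs 3 colors.

No, G is not 2-colorable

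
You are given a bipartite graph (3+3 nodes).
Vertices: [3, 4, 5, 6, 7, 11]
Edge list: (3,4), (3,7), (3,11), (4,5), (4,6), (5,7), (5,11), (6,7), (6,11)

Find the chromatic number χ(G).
Clique number ω(G) = 2 (lower bound: χ ≥ ω).
The graph is bipartite (no odd cycle), so 2 colors suffice: χ(G) = 2.
A valid 2-coloring: color 1: [4, 7, 11]; color 2: [3, 5, 6].

χ(G) = 2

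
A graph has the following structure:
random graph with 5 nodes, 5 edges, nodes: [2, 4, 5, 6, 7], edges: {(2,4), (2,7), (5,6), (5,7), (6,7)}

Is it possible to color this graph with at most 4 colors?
Yes, G is 4-colorable

A valid 4-coloring: color 1: [4, 7]; color 2: [2, 6]; color 3: [5].
(χ(G) = 3 ≤ 4.)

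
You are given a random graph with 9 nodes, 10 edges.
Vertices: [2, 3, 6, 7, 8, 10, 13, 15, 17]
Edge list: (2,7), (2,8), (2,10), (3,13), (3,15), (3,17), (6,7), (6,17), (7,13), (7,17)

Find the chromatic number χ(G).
χ(G) = 3

Clique number ω(G) = 3 (lower bound: χ ≥ ω).
The clique on [6, 7, 17] has size 3, forcing χ ≥ 3, and the coloring below uses 3 colors, so χ(G) = 3.
A valid 3-coloring: color 1: [3, 7, 8, 10]; color 2: [2, 13, 15, 17]; color 3: [6].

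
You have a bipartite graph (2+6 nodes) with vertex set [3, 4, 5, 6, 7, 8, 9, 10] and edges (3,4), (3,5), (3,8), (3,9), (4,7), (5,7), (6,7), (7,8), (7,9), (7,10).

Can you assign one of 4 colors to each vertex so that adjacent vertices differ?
Yes, G is 4-colorable

A valid 4-coloring: color 1: [3, 7]; color 2: [4, 5, 6, 8, 9, 10].
(χ(G) = 2 ≤ 4.)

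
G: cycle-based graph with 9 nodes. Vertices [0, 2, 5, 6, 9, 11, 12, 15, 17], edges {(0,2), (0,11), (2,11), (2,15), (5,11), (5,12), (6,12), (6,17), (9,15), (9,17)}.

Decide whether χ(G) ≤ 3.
Yes, G is 3-colorable

A valid 3-coloring: color 1: [2, 5, 6, 9]; color 2: [11, 12, 15, 17]; color 3: [0].
(χ(G) = 3 ≤ 3.)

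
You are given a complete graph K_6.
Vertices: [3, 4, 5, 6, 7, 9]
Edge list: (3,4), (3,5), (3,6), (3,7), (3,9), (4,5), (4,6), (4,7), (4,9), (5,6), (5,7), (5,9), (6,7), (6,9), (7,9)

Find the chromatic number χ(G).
Clique number ω(G) = 6 (lower bound: χ ≥ ω).
The clique on [3, 4, 5, 6, 7, 9] has size 6, forcing χ ≥ 6, and the coloring below uses 6 colors, so χ(G) = 6.
A valid 6-coloring: color 1: [7]; color 2: [9]; color 3: [3]; color 4: [6]; color 5: [4]; color 6: [5].

χ(G) = 6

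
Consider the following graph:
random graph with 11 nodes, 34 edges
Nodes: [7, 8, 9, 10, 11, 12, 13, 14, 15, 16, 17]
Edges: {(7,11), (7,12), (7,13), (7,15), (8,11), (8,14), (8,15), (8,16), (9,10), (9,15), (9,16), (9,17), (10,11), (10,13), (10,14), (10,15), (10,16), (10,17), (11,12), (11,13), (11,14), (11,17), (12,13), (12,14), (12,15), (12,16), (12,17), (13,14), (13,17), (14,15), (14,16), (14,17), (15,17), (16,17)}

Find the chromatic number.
χ(G) = 5

Clique number ω(G) = 5 (lower bound: χ ≥ ω).
The clique on [10, 11, 13, 14, 17] has size 5, forcing χ ≥ 5, and the coloring below uses 5 colors, so χ(G) = 5.
A valid 5-coloring: color 1: [7, 8, 17]; color 2: [9, 14]; color 3: [11, 15, 16]; color 4: [10, 12]; color 5: [13].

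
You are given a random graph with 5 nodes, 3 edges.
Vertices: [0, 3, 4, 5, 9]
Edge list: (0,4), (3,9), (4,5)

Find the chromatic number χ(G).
χ(G) = 2

Clique number ω(G) = 2 (lower bound: χ ≥ ω).
The graph is bipartite (no odd cycle), so 2 colors suffice: χ(G) = 2.
A valid 2-coloring: color 1: [3, 4]; color 2: [0, 5, 9].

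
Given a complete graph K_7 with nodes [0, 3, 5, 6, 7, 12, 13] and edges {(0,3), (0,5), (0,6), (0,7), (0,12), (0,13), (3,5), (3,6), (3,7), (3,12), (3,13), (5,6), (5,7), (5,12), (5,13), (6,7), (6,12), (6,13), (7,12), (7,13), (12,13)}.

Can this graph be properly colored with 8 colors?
A valid 8-coloring: color 1: [13]; color 2: [3]; color 3: [7]; color 4: [5]; color 5: [6]; color 6: [0]; color 7: [12].
(χ(G) = 7 ≤ 8.)

Yes, G is 8-colorable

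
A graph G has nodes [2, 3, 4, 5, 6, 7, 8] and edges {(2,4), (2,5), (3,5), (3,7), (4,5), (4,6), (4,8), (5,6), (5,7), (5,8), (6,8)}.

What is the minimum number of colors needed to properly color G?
χ(G) = 4

Clique number ω(G) = 4 (lower bound: χ ≥ ω).
The clique on [4, 5, 6, 8] has size 4, forcing χ ≥ 4, and the coloring below uses 4 colors, so χ(G) = 4.
A valid 4-coloring: color 1: [5]; color 2: [3, 4]; color 3: [2, 6, 7]; color 4: [8].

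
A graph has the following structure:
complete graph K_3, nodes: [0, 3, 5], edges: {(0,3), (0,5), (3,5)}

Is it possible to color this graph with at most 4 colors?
Yes, G is 4-colorable

A valid 4-coloring: color 1: [3]; color 2: [0]; color 3: [5].
(χ(G) = 3 ≤ 4.)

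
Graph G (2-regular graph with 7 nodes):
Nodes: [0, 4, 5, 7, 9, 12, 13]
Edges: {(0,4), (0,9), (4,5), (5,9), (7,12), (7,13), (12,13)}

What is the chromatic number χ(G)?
χ(G) = 3

Clique number ω(G) = 3 (lower bound: χ ≥ ω).
The clique on [7, 12, 13] has size 3, forcing χ ≥ 3, and the coloring below uses 3 colors, so χ(G) = 3.
A valid 3-coloring: color 1: [4, 7, 9]; color 2: [0, 5, 13]; color 3: [12].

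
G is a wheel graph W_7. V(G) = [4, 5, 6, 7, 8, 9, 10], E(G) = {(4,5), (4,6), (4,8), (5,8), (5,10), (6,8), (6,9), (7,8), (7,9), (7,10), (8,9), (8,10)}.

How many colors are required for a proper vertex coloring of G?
Clique number ω(G) = 3 (lower bound: χ ≥ ω).
The clique on [6, 8, 9] has size 3, forcing χ ≥ 3, and the coloring below uses 3 colors, so χ(G) = 3.
A valid 3-coloring: color 1: [8]; color 2: [5, 6, 7]; color 3: [4, 9, 10].

χ(G) = 3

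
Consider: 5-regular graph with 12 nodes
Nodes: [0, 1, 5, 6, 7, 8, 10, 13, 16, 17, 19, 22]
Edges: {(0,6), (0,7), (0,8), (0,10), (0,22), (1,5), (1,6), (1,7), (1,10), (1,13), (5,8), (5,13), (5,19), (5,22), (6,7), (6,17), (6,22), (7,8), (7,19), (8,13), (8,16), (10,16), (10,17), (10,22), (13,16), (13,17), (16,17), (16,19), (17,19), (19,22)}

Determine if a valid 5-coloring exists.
Yes, G is 5-colorable

A valid 5-coloring: color 1: [7, 13, 22]; color 2: [6, 8, 10, 19]; color 3: [0, 5, 17]; color 4: [1, 16].
(χ(G) = 4 ≤ 5.)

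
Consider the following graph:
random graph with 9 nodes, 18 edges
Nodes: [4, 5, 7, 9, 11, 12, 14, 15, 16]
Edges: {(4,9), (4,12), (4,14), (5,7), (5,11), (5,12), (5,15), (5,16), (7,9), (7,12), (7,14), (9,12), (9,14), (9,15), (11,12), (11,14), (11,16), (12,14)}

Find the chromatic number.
χ(G) = 4

Clique number ω(G) = 4 (lower bound: χ ≥ ω).
The clique on [4, 9, 12, 14] has size 4, forcing χ ≥ 4, and the coloring below uses 4 colors, so χ(G) = 4.
A valid 4-coloring: color 1: [12, 15, 16]; color 2: [5, 9]; color 3: [14]; color 4: [4, 7, 11].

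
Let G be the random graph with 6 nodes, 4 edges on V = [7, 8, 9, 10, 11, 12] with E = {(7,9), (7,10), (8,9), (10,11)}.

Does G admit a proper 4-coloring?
Yes, G is 4-colorable

A valid 4-coloring: color 1: [9, 10, 12]; color 2: [7, 8, 11].
(χ(G) = 2 ≤ 4.)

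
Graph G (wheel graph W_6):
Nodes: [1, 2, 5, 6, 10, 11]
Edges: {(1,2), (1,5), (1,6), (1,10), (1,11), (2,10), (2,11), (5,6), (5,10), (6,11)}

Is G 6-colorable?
A valid 6-coloring: color 1: [1]; color 2: [10, 11]; color 3: [2, 5]; color 4: [6].
(χ(G) = 4 ≤ 6.)

Yes, G is 6-colorable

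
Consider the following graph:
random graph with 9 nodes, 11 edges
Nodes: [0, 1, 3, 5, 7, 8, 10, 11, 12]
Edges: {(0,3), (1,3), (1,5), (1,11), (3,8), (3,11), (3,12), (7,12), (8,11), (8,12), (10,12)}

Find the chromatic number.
χ(G) = 3

Clique number ω(G) = 3 (lower bound: χ ≥ ω).
The clique on [1, 3, 11] has size 3, forcing χ ≥ 3, and the coloring below uses 3 colors, so χ(G) = 3.
A valid 3-coloring: color 1: [3, 5, 7, 10]; color 2: [0, 11, 12]; color 3: [1, 8].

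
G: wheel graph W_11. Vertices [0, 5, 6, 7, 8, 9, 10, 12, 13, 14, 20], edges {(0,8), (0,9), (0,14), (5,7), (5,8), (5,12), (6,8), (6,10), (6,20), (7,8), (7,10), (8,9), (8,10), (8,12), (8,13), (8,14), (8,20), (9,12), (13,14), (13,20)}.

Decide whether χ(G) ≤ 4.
Yes, G is 4-colorable

A valid 4-coloring: color 1: [8]; color 2: [5, 9, 10, 14, 20]; color 3: [0, 6, 7, 12, 13].
(χ(G) = 3 ≤ 4.)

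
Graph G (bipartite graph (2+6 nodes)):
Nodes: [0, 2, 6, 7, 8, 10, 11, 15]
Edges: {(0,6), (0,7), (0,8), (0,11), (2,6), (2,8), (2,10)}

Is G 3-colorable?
A valid 3-coloring: color 1: [0, 2, 15]; color 2: [6, 7, 8, 10, 11].
(χ(G) = 2 ≤ 3.)

Yes, G is 3-colorable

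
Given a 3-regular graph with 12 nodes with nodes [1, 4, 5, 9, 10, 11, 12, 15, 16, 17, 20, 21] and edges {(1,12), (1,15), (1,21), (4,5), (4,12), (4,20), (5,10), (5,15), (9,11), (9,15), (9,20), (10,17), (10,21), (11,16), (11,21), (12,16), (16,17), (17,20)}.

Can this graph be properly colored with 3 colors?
A valid 3-coloring: color 1: [1, 4, 9, 10, 16]; color 2: [12, 15, 20, 21]; color 3: [5, 11, 17].
(χ(G) = 3 ≤ 3.)

Yes, G is 3-colorable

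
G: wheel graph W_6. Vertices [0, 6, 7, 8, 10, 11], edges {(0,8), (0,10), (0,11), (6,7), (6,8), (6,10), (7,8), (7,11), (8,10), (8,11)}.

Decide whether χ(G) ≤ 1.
No, G is not 1-colorable

The clique on vertices [0, 8, 10] has size 3 > 1, so it alone needs 3 colors.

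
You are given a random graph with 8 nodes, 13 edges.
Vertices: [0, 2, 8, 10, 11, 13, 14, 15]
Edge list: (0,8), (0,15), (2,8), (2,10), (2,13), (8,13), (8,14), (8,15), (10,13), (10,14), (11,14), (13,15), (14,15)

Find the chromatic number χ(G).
Clique number ω(G) = 3 (lower bound: χ ≥ ω).
The clique on [2, 8, 13] has size 3, forcing χ ≥ 3, and the coloring below uses 3 colors, so χ(G) = 3.
A valid 3-coloring: color 1: [8, 10, 11]; color 2: [0, 13, 14]; color 3: [2, 15].

χ(G) = 3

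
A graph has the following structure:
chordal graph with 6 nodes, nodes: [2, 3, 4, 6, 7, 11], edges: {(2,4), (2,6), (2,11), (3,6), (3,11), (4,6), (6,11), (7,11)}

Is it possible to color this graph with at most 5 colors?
Yes, G is 5-colorable

A valid 5-coloring: color 1: [6, 7]; color 2: [4, 11]; color 3: [2, 3].
(χ(G) = 3 ≤ 5.)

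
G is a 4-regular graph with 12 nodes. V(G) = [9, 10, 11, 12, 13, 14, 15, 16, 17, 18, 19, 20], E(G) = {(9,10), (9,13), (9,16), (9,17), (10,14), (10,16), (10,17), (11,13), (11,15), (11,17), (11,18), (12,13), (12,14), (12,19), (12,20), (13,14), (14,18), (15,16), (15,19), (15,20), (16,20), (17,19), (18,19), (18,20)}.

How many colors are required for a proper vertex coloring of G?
χ(G) = 3

Clique number ω(G) = 3 (lower bound: χ ≥ ω).
The clique on [9, 10, 16] has size 3, forcing χ ≥ 3, and the coloring below uses 3 colors, so χ(G) = 3.
A valid 3-coloring: color 1: [9, 11, 14, 19, 20]; color 2: [10, 13, 15, 18]; color 3: [12, 16, 17].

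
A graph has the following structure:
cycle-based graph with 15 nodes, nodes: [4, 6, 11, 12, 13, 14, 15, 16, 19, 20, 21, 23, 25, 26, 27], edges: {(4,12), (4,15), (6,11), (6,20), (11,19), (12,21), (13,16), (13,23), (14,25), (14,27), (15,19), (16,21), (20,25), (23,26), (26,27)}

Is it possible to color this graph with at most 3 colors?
A valid 3-coloring: color 1: [4, 11, 13, 14, 20, 21, 26]; color 2: [6, 12, 16, 19, 23, 25, 27]; color 3: [15].
(χ(G) = 3 ≤ 3.)

Yes, G is 3-colorable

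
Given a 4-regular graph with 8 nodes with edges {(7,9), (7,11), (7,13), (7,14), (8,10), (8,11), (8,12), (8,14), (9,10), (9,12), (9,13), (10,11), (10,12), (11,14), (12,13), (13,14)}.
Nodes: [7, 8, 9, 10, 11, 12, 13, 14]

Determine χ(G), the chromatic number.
χ(G) = 4

Clique number ω(G) = 3 (lower bound: χ ≥ ω).
Suppose a proper 3-coloring c exists. The clique [7, 9, 13] takes 3 distinct colors; by symmetry let c(7) = 1, c(9) = 2, c(13) = 3.
- Vertex 12: neighbors [9, 13] already have colors [2, 3] ⇒ c(12) = 1.
- Vertex 10: neighbors [12, 9] already have colors [1, 2] ⇒ c(10) = 3.
- Vertex 8: neighbors [12, 10] already have colors [1, 3] ⇒ c(8) = 2.
- Vertex 11: neighbors [7, 8, 10] already have colors [1, 2, 3] — all 3 colors blocked. Contradiction.
The forced assignments end in a contradiction, so G has no proper 3-coloring (χ ≥ 4).
The coloring below uses 4 colors, so χ(G) = 4.
A valid 4-coloring: color 1: [9, 14]; color 2: [10, 13]; color 3: [7, 8]; color 4: [11, 12].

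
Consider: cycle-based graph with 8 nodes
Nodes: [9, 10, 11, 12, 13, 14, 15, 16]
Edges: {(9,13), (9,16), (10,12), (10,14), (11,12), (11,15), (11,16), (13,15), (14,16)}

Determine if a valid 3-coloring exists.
Yes, G is 3-colorable

A valid 3-coloring: color 1: [10, 11, 13]; color 2: [12, 15, 16]; color 3: [9, 14].
(χ(G) = 3 ≤ 3.)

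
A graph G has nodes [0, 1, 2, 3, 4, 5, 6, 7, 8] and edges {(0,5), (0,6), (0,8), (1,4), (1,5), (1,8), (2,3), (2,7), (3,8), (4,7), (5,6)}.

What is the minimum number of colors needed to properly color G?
χ(G) = 3

Clique number ω(G) = 3 (lower bound: χ ≥ ω).
The clique on [0, 5, 6] has size 3, forcing χ ≥ 3, and the coloring below uses 3 colors, so χ(G) = 3.
A valid 3-coloring: color 1: [0, 1, 3, 7]; color 2: [2, 4, 5, 8]; color 3: [6].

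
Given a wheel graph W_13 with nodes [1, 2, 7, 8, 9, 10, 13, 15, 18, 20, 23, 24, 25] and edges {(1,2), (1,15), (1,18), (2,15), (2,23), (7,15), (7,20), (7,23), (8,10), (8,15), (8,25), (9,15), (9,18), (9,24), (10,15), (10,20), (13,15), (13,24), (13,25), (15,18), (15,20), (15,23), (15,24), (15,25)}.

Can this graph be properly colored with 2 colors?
The clique on vertices [1, 15, 18] has size 3 > 2, so it alone needs 3 colors.

No, G is not 2-colorable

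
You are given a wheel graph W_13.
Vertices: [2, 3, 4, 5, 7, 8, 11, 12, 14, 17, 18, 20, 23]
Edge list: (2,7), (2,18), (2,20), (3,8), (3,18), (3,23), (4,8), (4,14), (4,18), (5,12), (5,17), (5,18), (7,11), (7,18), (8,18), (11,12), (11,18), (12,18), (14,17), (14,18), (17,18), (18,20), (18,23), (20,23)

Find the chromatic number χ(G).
Clique number ω(G) = 3 (lower bound: χ ≥ ω).
The clique on [2, 18, 20] has size 3, forcing χ ≥ 3, and the coloring below uses 3 colors, so χ(G) = 3.
A valid 3-coloring: color 1: [18]; color 2: [3, 4, 7, 12, 17, 20]; color 3: [2, 5, 8, 11, 14, 23].

χ(G) = 3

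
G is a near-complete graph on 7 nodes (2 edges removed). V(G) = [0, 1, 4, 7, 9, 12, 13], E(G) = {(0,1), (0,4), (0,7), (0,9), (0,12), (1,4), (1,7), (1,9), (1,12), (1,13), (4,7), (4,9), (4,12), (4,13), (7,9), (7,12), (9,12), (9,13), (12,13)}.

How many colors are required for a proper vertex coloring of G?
χ(G) = 6

Clique number ω(G) = 6 (lower bound: χ ≥ ω).
The clique on [0, 1, 4, 7, 9, 12] has size 6, forcing χ ≥ 6, and the coloring below uses 6 colors, so χ(G) = 6.
A valid 6-coloring: color 1: [9]; color 2: [12]; color 3: [4]; color 4: [1]; color 5: [7, 13]; color 6: [0].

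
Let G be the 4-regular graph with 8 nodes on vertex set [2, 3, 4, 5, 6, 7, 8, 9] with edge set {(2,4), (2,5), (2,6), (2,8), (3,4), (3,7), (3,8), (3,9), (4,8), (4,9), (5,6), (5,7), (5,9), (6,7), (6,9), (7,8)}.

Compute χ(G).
Clique number ω(G) = 3 (lower bound: χ ≥ ω).
Suppose a proper 3-coloring c exists. The clique [2, 4, 8] takes 3 distinct colors; by symmetry let c(2) = 1, c(4) = 2, c(8) = 3.
- Vertex 3: neighbors [4, 8] already have colors [2, 3] ⇒ c(3) = 1.
- Vertex 7: neighbors [3, 8] already have colors [1, 3] ⇒ c(7) = 2.
- Vertex 5: neighbors [2, 7] already have colors [1, 2] ⇒ c(5) = 3.
- Vertex 6: neighbors [2, 7, 5] already have colors [1, 2, 3] — all 3 colors blocked. Contradiction.
The forced assignments end in a contradiction, so G has no proper 3-coloring (χ ≥ 4).
The coloring below uses 4 colors, so χ(G) = 4.
A valid 4-coloring: color 1: [3, 5]; color 2: [6, 8]; color 3: [2, 7, 9]; color 4: [4].

χ(G) = 4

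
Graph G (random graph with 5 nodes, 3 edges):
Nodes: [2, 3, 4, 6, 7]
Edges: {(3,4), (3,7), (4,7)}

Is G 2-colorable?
No, G is not 2-colorable

The clique on vertices [3, 4, 7] has size 3 > 2, so it alone needs 3 colors.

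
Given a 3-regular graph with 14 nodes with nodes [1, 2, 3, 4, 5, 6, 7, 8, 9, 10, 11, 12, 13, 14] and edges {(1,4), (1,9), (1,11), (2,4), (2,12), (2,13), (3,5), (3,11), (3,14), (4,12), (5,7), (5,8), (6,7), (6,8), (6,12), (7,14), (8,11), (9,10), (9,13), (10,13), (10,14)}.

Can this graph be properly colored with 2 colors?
The clique on vertices [2, 4, 12] has size 3 > 2, so it alone needs 3 colors.

No, G is not 2-colorable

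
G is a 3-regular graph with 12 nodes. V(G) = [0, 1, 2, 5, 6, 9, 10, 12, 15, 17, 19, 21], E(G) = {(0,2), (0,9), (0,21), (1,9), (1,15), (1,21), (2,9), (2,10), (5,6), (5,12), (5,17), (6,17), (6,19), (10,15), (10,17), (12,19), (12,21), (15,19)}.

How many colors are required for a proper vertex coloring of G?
χ(G) = 3

Clique number ω(G) = 3 (lower bound: χ ≥ ω).
The clique on [0, 2, 9] has size 3, forcing χ ≥ 3, and the coloring below uses 3 colors, so χ(G) = 3.
A valid 3-coloring: color 1: [1, 2, 6, 12]; color 2: [0, 5, 10, 19]; color 3: [9, 15, 17, 21].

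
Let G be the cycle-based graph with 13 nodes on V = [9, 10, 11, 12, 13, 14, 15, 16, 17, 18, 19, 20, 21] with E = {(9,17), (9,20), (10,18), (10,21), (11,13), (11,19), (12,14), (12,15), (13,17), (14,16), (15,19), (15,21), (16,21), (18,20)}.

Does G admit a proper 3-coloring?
Yes, G is 3-colorable

A valid 3-coloring: color 1: [9, 13, 14, 18, 19, 21]; color 2: [10, 11, 15, 16, 17, 20]; color 3: [12].
(χ(G) = 3 ≤ 3.)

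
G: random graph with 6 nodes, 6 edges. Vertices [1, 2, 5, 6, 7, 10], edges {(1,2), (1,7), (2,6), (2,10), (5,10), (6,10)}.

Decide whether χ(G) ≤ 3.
A valid 3-coloring: color 1: [1, 10]; color 2: [2, 5, 7]; color 3: [6].
(χ(G) = 3 ≤ 3.)

Yes, G is 3-colorable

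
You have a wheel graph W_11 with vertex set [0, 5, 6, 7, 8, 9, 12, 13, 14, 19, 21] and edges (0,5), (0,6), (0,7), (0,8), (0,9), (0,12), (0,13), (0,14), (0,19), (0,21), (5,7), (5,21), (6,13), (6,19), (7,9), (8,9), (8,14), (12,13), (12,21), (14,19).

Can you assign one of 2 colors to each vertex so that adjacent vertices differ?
No, G is not 2-colorable

The clique on vertices [0, 5, 21] has size 3 > 2, so it alone needs 3 colors.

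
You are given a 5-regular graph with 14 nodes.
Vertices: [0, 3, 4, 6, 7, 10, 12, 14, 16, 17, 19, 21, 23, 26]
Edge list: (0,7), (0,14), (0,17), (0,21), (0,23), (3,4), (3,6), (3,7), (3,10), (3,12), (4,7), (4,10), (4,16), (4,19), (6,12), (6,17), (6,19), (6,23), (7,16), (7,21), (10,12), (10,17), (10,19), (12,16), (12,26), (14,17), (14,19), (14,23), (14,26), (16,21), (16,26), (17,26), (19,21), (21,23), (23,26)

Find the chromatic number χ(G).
χ(G) = 4

Clique number ω(G) = 3 (lower bound: χ ≥ ω).
Suppose a proper 3-coloring c exists. The clique [0, 7, 21] takes 3 distinct colors; by symmetry let c(0) = 1, c(7) = 2, c(21) = 3.
- Vertex 16: neighbors [7, 21] already have colors [2, 3] ⇒ c(16) = 1.
- Vertex 4: neighbors [16, 7] already have colors [1, 2] ⇒ c(4) = 3.
- Vertex 3: neighbors [7, 4] already have colors [2, 3] ⇒ c(3) = 1.
- Vertex 10: neighbors [3, 4] already have colors [1, 3] ⇒ c(10) = 2.
- Vertex 17: neighbors [0, 10] already have colors [1, 2] ⇒ c(17) = 3.
- Vertex 6: neighbors [3, 17] already have colors [1, 3] ⇒ c(6) = 2.
- Vertex 23: neighbors [0, 6, 21] already have colors [1, 2, 3] — all 3 colors blocked. Contradiction.
The forced assignments end in a contradiction, so G has no proper 3-coloring (χ ≥ 4).
The coloring below uses 4 colors, so χ(G) = 4.
A valid 4-coloring: color 1: [0, 3, 16, 19]; color 2: [6, 10, 21, 26]; color 3: [7, 12, 17, 23]; color 4: [4, 14].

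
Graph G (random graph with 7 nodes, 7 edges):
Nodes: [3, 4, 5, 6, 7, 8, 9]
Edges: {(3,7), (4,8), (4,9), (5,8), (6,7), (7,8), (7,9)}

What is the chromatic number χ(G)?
χ(G) = 2

Clique number ω(G) = 2 (lower bound: χ ≥ ω).
The graph is bipartite (no odd cycle), so 2 colors suffice: χ(G) = 2.
A valid 2-coloring: color 1: [4, 5, 7]; color 2: [3, 6, 8, 9].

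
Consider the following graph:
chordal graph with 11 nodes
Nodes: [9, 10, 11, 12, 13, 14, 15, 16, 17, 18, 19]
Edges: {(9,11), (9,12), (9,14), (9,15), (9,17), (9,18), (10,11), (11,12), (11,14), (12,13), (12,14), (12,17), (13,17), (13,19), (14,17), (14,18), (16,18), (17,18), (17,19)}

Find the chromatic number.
χ(G) = 4

Clique number ω(G) = 4 (lower bound: χ ≥ ω).
The clique on [9, 14, 17, 18] has size 4, forcing χ ≥ 4, and the coloring below uses 4 colors, so χ(G) = 4.
A valid 4-coloring: color 1: [9, 10, 13, 16]; color 2: [11, 15, 17]; color 3: [14, 19]; color 4: [12, 18].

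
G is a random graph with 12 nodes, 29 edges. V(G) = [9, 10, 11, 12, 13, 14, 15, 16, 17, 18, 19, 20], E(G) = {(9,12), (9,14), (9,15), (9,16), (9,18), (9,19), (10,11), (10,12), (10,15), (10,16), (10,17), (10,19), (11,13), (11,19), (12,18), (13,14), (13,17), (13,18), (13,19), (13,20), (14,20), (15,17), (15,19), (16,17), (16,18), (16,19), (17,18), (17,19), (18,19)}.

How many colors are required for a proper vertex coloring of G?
Clique number ω(G) = 4 (lower bound: χ ≥ ω).
The clique on [9, 16, 18, 19] has size 4, forcing χ ≥ 4, and the coloring below uses 4 colors, so χ(G) = 4.
A valid 4-coloring: color 1: [12, 14, 19]; color 2: [9, 11, 17, 20]; color 3: [10, 18]; color 4: [13, 15, 16].

χ(G) = 4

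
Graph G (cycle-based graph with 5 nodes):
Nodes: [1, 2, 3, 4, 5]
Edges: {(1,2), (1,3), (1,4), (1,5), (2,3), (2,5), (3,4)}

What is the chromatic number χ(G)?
Clique number ω(G) = 3 (lower bound: χ ≥ ω).
The clique on [1, 2, 3] has size 3, forcing χ ≥ 3, and the coloring below uses 3 colors, so χ(G) = 3.
A valid 3-coloring: color 1: [1]; color 2: [2, 4]; color 3: [3, 5].

χ(G) = 3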